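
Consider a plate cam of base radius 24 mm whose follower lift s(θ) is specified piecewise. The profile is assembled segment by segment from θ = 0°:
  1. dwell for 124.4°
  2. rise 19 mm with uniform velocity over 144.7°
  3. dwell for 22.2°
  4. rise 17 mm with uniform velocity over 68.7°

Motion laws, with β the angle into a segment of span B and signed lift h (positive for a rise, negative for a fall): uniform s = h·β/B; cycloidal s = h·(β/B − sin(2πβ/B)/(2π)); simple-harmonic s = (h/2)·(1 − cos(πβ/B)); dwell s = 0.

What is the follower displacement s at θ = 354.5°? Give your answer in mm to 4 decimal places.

seg 1 [0°–124.4°] dwell: s stays 0.0000
seg 2 [124.4°–269.1°] uniform, h=19: full span → s += 19 → s = 19.0000
seg 3 [269.1°–291.3°] dwell: s stays 19.0000
seg 4 [291.3°–360°] uniform, h=17: θ=354.5° here. β=63.2, B=68.7. 17·63.2/68.7 = 15.6390 → s = 34.6390

34.6390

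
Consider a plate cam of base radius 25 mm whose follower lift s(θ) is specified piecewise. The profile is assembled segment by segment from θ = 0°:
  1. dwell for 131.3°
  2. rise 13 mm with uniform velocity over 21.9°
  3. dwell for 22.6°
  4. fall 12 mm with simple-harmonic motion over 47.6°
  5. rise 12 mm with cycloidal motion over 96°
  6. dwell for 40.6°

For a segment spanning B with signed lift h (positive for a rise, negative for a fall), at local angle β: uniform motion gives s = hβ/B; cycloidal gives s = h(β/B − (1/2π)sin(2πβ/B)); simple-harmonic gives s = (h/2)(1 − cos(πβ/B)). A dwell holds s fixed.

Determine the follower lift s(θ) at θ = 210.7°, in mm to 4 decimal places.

seg 1 [0°–131.3°] dwell: s stays 0.0000
seg 2 [131.3°–153.2°] uniform, h=13: full span → s += 13 → s = 13.0000
seg 3 [153.2°–175.8°] dwell: s stays 13.0000
seg 4 [175.8°–223.4°] simple-harmonic, h=-12: θ=210.7° here. β=34.9, B=47.6. -12/2·(1 − cos(π·0.7332)) = -10.0128 → s = 2.9872

2.9872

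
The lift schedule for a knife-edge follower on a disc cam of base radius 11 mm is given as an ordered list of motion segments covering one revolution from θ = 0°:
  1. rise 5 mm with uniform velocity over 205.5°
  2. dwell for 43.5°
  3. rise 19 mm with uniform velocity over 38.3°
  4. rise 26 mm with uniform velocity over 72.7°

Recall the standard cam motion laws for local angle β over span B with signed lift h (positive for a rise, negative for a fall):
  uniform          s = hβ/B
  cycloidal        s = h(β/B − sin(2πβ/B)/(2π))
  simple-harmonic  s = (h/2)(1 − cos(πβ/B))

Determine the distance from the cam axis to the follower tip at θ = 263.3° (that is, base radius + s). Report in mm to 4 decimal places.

seg 1 [0°–205.5°] uniform, h=5: full span → s += 5 → s = 5.0000
seg 2 [205.5°–249°] dwell: s stays 5.0000
seg 3 [249°–287.3°] uniform, h=19: θ=263.3° here. β=14.3, B=38.3. 19·14.3/38.3 = 7.0940 → s = 12.0940
radial distance = base radius + s = 11 + 12.0940 = 23.0940

23.0940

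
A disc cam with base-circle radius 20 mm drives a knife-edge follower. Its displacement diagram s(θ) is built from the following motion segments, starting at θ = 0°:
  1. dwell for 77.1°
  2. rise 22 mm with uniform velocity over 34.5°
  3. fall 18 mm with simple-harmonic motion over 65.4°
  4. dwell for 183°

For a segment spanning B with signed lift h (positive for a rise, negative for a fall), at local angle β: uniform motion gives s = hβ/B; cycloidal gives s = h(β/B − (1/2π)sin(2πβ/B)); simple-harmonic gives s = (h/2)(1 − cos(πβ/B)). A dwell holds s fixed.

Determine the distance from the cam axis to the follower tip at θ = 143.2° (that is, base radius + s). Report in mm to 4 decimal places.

seg 1 [0°–77.1°] dwell: s stays 0.0000
seg 2 [77.1°–111.6°] uniform, h=22: full span → s += 22 → s = 22.0000
seg 3 [111.6°–177°] simple-harmonic, h=-18: θ=143.2° here. β=31.6, B=65.4. -18/2·(1 − cos(π·0.4832)) = -8.5247 → s = 13.4753
radial distance = base radius + s = 20 + 13.4753 = 33.4753

33.4753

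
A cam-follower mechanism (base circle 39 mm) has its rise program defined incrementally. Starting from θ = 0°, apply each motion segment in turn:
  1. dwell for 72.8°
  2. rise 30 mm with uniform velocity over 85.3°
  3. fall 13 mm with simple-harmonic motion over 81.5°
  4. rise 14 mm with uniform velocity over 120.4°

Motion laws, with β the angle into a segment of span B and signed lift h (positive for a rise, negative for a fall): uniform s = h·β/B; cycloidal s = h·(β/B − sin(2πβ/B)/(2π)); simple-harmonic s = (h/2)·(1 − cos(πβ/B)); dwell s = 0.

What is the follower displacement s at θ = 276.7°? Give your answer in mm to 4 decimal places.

seg 1 [0°–72.8°] dwell: s stays 0.0000
seg 2 [72.8°–158.1°] uniform, h=30: full span → s += 30 → s = 30.0000
seg 3 [158.1°–239.6°] simple-harmonic, h=-13: full span → s += -13 → s = 17.0000
seg 4 [239.6°–360°] uniform, h=14: θ=276.7° here. β=37.1, B=120.4. 14·37.1/120.4 = 4.3140 → s = 21.3140

21.3140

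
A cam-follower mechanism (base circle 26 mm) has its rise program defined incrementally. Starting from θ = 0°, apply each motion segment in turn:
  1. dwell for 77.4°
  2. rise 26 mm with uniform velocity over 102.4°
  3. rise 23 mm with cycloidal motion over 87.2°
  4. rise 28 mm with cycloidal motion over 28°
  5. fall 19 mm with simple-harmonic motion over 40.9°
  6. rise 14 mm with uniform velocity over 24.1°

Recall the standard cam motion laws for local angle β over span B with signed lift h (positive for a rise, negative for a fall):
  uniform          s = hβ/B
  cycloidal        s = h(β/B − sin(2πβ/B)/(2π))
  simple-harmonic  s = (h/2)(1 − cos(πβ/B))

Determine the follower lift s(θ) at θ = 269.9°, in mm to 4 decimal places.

seg 1 [0°–77.4°] dwell: s stays 0.0000
seg 2 [77.4°–179.8°] uniform, h=26: full span → s += 26 → s = 26.0000
seg 3 [179.8°–267°] cycloidal, h=23: full span → s += 23 → s = 49.0000
seg 4 [267°–295°] cycloidal, h=28: θ=269.9° here. β=2.9, B=28. 28·(0.1036 − sin(2π·0.1036)/(2π)) = 0.2004 → s = 49.2004

49.2004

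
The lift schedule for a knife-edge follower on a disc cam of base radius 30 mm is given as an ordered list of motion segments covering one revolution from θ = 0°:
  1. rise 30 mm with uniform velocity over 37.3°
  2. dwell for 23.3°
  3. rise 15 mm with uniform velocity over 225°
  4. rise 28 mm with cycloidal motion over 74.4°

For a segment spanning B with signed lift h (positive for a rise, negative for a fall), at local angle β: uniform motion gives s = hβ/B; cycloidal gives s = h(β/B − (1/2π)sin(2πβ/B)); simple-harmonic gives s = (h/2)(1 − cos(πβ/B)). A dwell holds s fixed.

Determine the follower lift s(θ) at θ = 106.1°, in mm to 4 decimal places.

seg 1 [0°–37.3°] uniform, h=30: full span → s += 30 → s = 30.0000
seg 2 [37.3°–60.6°] dwell: s stays 30.0000
seg 3 [60.6°–285.6°] uniform, h=15: θ=106.1° here. β=45.5, B=225. 15·45.5/225 = 3.0333 → s = 33.0333

33.0333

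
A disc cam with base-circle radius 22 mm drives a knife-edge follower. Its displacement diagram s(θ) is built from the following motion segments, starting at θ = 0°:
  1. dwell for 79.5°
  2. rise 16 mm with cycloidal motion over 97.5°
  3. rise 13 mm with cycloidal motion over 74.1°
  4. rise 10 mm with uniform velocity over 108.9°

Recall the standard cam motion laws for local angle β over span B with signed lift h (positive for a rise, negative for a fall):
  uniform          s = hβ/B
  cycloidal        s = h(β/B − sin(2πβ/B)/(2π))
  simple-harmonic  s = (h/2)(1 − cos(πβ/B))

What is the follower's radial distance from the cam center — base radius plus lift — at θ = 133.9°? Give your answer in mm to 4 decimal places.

seg 1 [0°–79.5°] dwell: s stays 0.0000
seg 2 [79.5°–177°] cycloidal, h=16: θ=133.9° here. β=54.4, B=97.5. 16·(0.5579 − sin(2π·0.5579)/(2π)) = 9.8340 → s = 9.8340
radial distance = base radius + s = 22 + 9.8340 = 31.8340

31.8340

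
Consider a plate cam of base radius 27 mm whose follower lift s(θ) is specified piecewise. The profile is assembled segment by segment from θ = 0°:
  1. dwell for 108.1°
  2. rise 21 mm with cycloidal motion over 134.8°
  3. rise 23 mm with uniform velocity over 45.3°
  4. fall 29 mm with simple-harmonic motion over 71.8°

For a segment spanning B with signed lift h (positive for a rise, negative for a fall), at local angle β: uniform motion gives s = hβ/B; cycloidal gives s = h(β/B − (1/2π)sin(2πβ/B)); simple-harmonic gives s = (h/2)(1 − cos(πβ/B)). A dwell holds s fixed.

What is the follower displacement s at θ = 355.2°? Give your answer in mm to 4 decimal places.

seg 1 [0°–108.1°] dwell: s stays 0.0000
seg 2 [108.1°–242.9°] cycloidal, h=21: full span → s += 21 → s = 21.0000
seg 3 [242.9°–288.2°] uniform, h=23: full span → s += 23 → s = 44.0000
seg 4 [288.2°–360°] simple-harmonic, h=-29: θ=355.2° here. β=67, B=71.8. -29/2·(1 − cos(π·0.9331)) = -28.6814 → s = 15.3186

15.3186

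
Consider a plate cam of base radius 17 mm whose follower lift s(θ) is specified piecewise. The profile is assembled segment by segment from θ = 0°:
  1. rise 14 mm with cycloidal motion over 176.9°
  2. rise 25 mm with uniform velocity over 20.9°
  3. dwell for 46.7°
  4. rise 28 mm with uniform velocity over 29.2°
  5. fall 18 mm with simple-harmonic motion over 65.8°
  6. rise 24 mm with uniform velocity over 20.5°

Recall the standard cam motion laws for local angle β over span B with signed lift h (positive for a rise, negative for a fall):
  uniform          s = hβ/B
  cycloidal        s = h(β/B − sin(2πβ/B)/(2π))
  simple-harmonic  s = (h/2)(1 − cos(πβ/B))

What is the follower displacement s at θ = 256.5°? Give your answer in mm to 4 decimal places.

seg 1 [0°–176.9°] cycloidal, h=14: full span → s += 14 → s = 14.0000
seg 2 [176.9°–197.8°] uniform, h=25: full span → s += 25 → s = 39.0000
seg 3 [197.8°–244.5°] dwell: s stays 39.0000
seg 4 [244.5°–273.7°] uniform, h=28: θ=256.5° here. β=12, B=29.2. 28·12/29.2 = 11.5068 → s = 50.5068

50.5068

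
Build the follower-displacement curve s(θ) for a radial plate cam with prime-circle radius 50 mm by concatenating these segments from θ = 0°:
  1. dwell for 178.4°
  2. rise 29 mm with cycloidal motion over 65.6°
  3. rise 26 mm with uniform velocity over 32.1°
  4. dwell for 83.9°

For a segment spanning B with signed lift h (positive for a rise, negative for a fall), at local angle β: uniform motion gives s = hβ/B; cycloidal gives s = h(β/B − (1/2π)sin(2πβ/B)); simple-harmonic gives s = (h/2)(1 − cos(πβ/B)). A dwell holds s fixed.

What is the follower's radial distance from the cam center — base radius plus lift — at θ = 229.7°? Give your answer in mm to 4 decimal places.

seg 1 [0°–178.4°] dwell: s stays 0.0000
seg 2 [178.4°–244°] cycloidal, h=29: θ=229.7° here. β=51.3, B=65.6. 29·(0.7820 − sin(2π·0.7820)/(2π)) = 27.2008 → s = 27.2008
radial distance = base radius + s = 50 + 27.2008 = 77.2008

77.2008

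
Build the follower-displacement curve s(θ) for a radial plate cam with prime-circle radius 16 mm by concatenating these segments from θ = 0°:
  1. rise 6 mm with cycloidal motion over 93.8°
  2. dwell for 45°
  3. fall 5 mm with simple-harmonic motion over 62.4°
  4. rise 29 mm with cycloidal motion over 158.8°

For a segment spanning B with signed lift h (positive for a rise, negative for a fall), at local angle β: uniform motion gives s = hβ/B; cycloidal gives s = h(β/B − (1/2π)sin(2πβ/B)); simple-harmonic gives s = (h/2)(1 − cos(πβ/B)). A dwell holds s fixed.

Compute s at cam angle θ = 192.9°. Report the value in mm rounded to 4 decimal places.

seg 1 [0°–93.8°] cycloidal, h=6: full span → s += 6 → s = 6.0000
seg 2 [93.8°–138.8°] dwell: s stays 6.0000
seg 3 [138.8°–201.2°] simple-harmonic, h=-5: θ=192.9° here. β=54.1, B=62.4. -5/2·(1 − cos(π·0.8670)) = -4.7849 → s = 1.2151

1.2151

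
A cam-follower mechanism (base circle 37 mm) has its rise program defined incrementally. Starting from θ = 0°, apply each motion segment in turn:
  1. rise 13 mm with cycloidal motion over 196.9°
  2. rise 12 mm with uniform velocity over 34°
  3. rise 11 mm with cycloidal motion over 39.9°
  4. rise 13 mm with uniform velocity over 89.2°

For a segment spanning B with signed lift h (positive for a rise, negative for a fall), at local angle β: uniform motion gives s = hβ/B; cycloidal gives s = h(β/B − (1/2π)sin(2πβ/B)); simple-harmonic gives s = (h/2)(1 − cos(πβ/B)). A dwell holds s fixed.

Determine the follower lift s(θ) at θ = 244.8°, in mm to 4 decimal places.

seg 1 [0°–196.9°] cycloidal, h=13: full span → s += 13 → s = 13.0000
seg 2 [196.9°–230.9°] uniform, h=12: full span → s += 12 → s = 25.0000
seg 3 [230.9°–270.8°] cycloidal, h=11: θ=244.8° here. β=13.9, B=39.9. 11·(0.3484 − sin(2π·0.3484)/(2π)) = 2.4053 → s = 27.4053

27.4053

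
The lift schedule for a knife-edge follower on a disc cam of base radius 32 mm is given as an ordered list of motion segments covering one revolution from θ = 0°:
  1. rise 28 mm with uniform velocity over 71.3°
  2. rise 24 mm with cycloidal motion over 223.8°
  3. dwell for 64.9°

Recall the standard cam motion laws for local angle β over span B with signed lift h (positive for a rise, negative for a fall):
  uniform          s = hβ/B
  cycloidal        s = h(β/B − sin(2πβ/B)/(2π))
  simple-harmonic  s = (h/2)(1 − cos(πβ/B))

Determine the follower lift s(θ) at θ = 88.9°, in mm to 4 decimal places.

seg 1 [0°–71.3°] uniform, h=28: full span → s += 28 → s = 28.0000
seg 2 [71.3°–295.1°] cycloidal, h=24: θ=88.9° here. β=17.6, B=223.8. 24·(0.0786 − sin(2π·0.0786)/(2π)) = 0.0759 → s = 28.0759

28.0759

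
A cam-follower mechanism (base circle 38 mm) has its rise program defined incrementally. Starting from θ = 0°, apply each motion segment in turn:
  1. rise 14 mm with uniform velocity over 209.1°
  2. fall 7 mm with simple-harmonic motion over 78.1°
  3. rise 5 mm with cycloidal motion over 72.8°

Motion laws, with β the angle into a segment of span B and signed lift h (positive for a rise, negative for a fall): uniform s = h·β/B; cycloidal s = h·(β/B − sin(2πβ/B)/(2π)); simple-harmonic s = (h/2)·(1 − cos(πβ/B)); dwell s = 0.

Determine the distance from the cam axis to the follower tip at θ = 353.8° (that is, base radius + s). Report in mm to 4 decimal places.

seg 1 [0°–209.1°] uniform, h=14: full span → s += 14 → s = 14.0000
seg 2 [209.1°–287.2°] simple-harmonic, h=-7: full span → s += -7 → s = 7.0000
seg 3 [287.2°–360°] cycloidal, h=5: θ=353.8° here. β=66.6, B=72.8. 5·(0.9148 − sin(2π·0.9148)/(2π)) = 4.9800 → s = 11.9800
radial distance = base radius + s = 38 + 11.9800 = 49.9800

49.9800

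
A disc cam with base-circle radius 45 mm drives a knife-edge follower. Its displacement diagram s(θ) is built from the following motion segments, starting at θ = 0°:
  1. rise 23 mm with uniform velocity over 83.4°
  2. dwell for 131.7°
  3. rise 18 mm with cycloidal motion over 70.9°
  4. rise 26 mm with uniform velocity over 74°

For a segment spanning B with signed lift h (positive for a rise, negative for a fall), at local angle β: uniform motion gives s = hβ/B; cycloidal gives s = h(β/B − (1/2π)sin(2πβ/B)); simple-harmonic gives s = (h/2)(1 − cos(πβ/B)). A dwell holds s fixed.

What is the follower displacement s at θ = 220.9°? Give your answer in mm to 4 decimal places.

seg 1 [0°–83.4°] uniform, h=23: full span → s += 23 → s = 23.0000
seg 2 [83.4°–215.1°] dwell: s stays 23.0000
seg 3 [215.1°–286°] cycloidal, h=18: θ=220.9° here. β=5.8, B=70.9. 18·(0.0818 − sin(2π·0.0818)/(2π)) = 0.0640 → s = 23.0640

23.0640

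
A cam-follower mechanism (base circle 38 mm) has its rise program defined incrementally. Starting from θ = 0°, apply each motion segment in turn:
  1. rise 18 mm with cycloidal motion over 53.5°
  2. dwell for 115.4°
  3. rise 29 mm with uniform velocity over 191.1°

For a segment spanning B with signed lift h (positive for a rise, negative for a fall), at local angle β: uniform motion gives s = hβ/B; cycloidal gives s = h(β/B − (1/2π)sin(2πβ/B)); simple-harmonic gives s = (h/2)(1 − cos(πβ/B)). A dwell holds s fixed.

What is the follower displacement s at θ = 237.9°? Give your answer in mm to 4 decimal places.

seg 1 [0°–53.5°] cycloidal, h=18: full span → s += 18 → s = 18.0000
seg 2 [53.5°–168.9°] dwell: s stays 18.0000
seg 3 [168.9°–360°] uniform, h=29: θ=237.9° here. β=69, B=191.1. 29·69/191.1 = 10.4710 → s = 28.4710

28.4710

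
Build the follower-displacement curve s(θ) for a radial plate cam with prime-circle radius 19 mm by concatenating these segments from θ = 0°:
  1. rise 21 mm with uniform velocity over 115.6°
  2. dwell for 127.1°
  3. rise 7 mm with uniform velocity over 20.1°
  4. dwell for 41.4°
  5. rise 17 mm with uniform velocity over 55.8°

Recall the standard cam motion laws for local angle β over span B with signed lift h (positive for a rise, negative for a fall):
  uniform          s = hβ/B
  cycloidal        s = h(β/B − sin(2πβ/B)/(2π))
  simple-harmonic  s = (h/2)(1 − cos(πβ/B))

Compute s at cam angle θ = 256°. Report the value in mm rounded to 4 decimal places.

seg 1 [0°–115.6°] uniform, h=21: full span → s += 21 → s = 21.0000
seg 2 [115.6°–242.7°] dwell: s stays 21.0000
seg 3 [242.7°–262.8°] uniform, h=7: θ=256° here. β=13.3, B=20.1. 7·13.3/20.1 = 4.6318 → s = 25.6318

25.6318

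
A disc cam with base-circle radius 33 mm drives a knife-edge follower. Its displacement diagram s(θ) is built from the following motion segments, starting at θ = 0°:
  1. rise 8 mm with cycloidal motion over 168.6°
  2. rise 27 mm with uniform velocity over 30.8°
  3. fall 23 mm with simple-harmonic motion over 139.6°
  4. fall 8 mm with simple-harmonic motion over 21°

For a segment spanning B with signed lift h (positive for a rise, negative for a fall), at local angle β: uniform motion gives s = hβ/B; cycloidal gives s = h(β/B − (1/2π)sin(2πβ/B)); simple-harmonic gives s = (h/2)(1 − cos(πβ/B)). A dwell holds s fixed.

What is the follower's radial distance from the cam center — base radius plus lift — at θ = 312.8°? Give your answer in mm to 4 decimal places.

seg 1 [0°–168.6°] cycloidal, h=8: full span → s += 8 → s = 8.0000
seg 2 [168.6°–199.4°] uniform, h=27: full span → s += 27 → s = 35.0000
seg 3 [199.4°–339°] simple-harmonic, h=-23: θ=312.8° here. β=113.4, B=139.6. -23/2·(1 − cos(π·0.8123)) = -21.0583 → s = 13.9417
radial distance = base radius + s = 33 + 13.9417 = 46.9417

46.9417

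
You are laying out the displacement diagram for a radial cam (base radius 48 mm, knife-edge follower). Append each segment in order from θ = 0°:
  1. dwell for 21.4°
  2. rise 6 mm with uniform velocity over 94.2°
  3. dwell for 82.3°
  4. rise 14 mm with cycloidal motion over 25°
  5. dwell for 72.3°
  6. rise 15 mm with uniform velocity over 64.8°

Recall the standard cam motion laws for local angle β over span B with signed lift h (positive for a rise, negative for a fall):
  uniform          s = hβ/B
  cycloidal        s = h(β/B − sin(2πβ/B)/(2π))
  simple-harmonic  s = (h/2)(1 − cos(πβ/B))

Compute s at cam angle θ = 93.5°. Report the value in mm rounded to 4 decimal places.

seg 1 [0°–21.4°] dwell: s stays 0.0000
seg 2 [21.4°–115.6°] uniform, h=6: θ=93.5° here. β=72.1, B=94.2. 6·72.1/94.2 = 4.5924 → s = 4.5924

4.5924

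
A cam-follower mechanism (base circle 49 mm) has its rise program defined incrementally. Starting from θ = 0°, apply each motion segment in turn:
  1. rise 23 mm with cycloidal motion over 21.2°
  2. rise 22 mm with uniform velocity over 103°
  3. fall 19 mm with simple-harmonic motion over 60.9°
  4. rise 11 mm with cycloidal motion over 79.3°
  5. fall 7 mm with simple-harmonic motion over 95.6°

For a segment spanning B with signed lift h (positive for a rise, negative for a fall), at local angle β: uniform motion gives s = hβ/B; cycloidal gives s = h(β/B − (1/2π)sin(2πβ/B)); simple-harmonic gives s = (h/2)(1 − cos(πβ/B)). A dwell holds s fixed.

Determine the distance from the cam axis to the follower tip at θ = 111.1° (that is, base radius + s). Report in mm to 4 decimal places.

seg 1 [0°–21.2°] cycloidal, h=23: full span → s += 23 → s = 23.0000
seg 2 [21.2°–124.2°] uniform, h=22: θ=111.1° here. β=89.9, B=103. 22·89.9/103 = 19.2019 → s = 42.2019
radial distance = base radius + s = 49 + 42.2019 = 91.2019

91.2019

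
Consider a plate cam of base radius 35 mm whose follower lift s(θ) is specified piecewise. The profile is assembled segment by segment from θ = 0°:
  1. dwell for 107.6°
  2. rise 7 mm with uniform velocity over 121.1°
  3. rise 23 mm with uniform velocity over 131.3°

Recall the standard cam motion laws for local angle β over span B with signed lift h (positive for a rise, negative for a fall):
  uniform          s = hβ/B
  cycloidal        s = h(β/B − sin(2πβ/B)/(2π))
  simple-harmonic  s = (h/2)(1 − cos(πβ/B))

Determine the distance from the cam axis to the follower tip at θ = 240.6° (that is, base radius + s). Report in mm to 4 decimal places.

seg 1 [0°–107.6°] dwell: s stays 0.0000
seg 2 [107.6°–228.7°] uniform, h=7: full span → s += 7 → s = 7.0000
seg 3 [228.7°–360°] uniform, h=23: θ=240.6° here. β=11.9, B=131.3. 23·11.9/131.3 = 2.0845 → s = 9.0845
radial distance = base radius + s = 35 + 9.0845 = 44.0845

44.0845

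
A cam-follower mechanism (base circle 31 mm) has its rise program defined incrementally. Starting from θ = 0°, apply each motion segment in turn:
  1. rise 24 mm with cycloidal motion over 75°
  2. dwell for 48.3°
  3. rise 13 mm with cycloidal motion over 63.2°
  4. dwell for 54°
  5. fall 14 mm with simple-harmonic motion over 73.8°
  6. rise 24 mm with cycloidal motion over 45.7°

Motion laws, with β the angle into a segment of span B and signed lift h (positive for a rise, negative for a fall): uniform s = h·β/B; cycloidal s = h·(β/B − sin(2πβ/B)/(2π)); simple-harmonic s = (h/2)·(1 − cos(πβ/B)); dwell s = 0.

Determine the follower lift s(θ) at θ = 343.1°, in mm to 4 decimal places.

seg 1 [0°–75°] cycloidal, h=24: full span → s += 24 → s = 24.0000
seg 2 [75°–123.3°] dwell: s stays 24.0000
seg 3 [123.3°–186.5°] cycloidal, h=13: full span → s += 13 → s = 37.0000
seg 4 [186.5°–240.5°] dwell: s stays 37.0000
seg 5 [240.5°–314.3°] simple-harmonic, h=-14: full span → s += -14 → s = 23.0000
seg 6 [314.3°–360°] cycloidal, h=24: θ=343.1° here. β=28.8, B=45.7. 24·(0.6302 − sin(2π·0.6302)/(2π)) = 17.9124 → s = 40.9124

40.9124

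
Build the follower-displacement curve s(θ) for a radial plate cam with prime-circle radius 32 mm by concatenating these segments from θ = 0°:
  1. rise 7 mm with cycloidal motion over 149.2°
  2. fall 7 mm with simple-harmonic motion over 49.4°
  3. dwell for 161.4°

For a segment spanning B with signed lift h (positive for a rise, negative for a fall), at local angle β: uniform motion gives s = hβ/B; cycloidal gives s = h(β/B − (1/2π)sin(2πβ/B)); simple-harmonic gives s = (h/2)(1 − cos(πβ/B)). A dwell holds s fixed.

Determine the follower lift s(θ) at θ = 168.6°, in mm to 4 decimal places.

seg 1 [0°–149.2°] cycloidal, h=7: full span → s += 7 → s = 7.0000
seg 2 [149.2°–198.6°] simple-harmonic, h=-7: θ=168.6° here. β=19.4, B=49.4. -7/2·(1 − cos(π·0.3927)) = -2.3425 → s = 4.6575

4.6575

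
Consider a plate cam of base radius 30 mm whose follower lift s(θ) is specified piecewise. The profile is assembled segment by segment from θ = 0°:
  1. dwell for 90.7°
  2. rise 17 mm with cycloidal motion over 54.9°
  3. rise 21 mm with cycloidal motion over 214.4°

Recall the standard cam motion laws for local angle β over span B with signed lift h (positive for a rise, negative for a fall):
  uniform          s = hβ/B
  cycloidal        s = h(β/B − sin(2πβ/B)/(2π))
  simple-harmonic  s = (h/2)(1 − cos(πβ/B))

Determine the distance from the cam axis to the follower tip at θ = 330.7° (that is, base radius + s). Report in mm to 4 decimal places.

seg 1 [0°–90.7°] dwell: s stays 0.0000
seg 2 [90.7°–145.6°] cycloidal, h=17: full span → s += 17 → s = 17.0000
seg 3 [145.6°–360°] cycloidal, h=21: θ=330.7° here. β=185.1, B=214.4. 21·(0.8633 − sin(2π·0.8633)/(2π)) = 20.6601 → s = 37.6601
radial distance = base radius + s = 30 + 37.6601 = 67.6601

67.6601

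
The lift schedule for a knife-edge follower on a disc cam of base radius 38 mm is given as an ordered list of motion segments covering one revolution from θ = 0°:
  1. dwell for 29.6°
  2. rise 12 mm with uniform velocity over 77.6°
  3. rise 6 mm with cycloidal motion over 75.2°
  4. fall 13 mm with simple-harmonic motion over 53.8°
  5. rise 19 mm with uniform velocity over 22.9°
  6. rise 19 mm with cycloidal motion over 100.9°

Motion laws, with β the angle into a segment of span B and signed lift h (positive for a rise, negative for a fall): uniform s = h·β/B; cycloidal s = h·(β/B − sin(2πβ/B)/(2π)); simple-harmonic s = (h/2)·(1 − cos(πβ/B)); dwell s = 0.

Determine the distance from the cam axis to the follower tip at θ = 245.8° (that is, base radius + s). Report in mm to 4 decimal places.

seg 1 [0°–29.6°] dwell: s stays 0.0000
seg 2 [29.6°–107.2°] uniform, h=12: full span → s += 12 → s = 12.0000
seg 3 [107.2°–182.4°] cycloidal, h=6: full span → s += 6 → s = 18.0000
seg 4 [182.4°–236.2°] simple-harmonic, h=-13: full span → s += -13 → s = 5.0000
seg 5 [236.2°–259.1°] uniform, h=19: θ=245.8° here. β=9.6, B=22.9. 19·9.6/22.9 = 7.9651 → s = 12.9651
radial distance = base radius + s = 38 + 12.9651 = 50.9651

50.9651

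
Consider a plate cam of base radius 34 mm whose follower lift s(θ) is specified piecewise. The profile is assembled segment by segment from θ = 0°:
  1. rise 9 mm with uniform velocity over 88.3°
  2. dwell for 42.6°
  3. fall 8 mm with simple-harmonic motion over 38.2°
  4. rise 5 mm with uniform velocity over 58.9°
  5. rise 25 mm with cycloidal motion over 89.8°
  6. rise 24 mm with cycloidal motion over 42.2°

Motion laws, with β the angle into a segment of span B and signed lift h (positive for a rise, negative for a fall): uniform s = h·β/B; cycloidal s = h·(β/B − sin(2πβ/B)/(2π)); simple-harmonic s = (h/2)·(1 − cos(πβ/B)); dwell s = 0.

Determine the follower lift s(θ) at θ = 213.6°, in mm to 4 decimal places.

seg 1 [0°–88.3°] uniform, h=9: full span → s += 9 → s = 9.0000
seg 2 [88.3°–130.9°] dwell: s stays 9.0000
seg 3 [130.9°–169.1°] simple-harmonic, h=-8: full span → s += -8 → s = 1.0000
seg 4 [169.1°–228°] uniform, h=5: θ=213.6° here. β=44.5, B=58.9. 5·44.5/58.9 = 3.7776 → s = 4.7776

4.7776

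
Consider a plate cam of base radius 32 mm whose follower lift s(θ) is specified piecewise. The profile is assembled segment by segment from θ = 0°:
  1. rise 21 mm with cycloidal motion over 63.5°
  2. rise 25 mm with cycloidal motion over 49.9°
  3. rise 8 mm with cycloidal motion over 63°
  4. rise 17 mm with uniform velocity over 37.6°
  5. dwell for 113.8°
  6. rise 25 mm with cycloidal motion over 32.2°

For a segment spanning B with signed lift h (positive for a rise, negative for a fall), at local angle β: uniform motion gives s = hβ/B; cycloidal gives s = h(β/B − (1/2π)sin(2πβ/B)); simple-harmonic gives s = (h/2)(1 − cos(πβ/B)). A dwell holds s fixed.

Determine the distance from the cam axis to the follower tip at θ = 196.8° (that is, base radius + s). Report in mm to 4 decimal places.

seg 1 [0°–63.5°] cycloidal, h=21: full span → s += 21 → s = 21.0000
seg 2 [63.5°–113.4°] cycloidal, h=25: full span → s += 25 → s = 46.0000
seg 3 [113.4°–176.4°] cycloidal, h=8: full span → s += 8 → s = 54.0000
seg 4 [176.4°–214°] uniform, h=17: θ=196.8° here. β=20.4, B=37.6. 17·20.4/37.6 = 9.2234 → s = 63.2234
radial distance = base radius + s = 32 + 63.2234 = 95.2234

95.2234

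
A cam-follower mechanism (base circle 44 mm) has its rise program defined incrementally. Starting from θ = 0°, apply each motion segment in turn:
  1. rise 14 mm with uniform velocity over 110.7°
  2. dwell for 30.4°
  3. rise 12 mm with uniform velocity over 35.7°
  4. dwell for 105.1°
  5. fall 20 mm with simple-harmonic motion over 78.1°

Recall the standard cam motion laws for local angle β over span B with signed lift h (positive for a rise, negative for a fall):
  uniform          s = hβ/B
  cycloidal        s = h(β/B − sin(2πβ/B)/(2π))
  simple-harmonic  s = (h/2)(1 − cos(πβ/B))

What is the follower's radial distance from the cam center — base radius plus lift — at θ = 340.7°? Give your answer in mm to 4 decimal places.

seg 1 [0°–110.7°] uniform, h=14: full span → s += 14 → s = 14.0000
seg 2 [110.7°–141.1°] dwell: s stays 14.0000
seg 3 [141.1°–176.8°] uniform, h=12: full span → s += 12 → s = 26.0000
seg 4 [176.8°–281.9°] dwell: s stays 26.0000
seg 5 [281.9°–360°] simple-harmonic, h=-20: θ=340.7° here. β=58.8, B=78.1. -20/2·(1 − cos(π·0.7529)) = -17.1348 → s = 8.8652
radial distance = base radius + s = 44 + 8.8652 = 52.8652

52.8652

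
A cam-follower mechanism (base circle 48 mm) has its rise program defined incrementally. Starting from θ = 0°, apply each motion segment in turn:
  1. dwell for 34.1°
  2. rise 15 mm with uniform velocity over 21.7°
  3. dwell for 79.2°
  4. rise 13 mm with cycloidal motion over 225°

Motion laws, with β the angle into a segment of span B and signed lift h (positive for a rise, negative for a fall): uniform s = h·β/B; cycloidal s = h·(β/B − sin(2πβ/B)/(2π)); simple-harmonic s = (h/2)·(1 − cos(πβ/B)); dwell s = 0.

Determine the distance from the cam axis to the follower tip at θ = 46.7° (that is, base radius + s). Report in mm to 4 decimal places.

seg 1 [0°–34.1°] dwell: s stays 0.0000
seg 2 [34.1°–55.8°] uniform, h=15: θ=46.7° here. β=12.6, B=21.7. 15·12.6/21.7 = 8.7097 → s = 8.7097
radial distance = base radius + s = 48 + 8.7097 = 56.7097

56.7097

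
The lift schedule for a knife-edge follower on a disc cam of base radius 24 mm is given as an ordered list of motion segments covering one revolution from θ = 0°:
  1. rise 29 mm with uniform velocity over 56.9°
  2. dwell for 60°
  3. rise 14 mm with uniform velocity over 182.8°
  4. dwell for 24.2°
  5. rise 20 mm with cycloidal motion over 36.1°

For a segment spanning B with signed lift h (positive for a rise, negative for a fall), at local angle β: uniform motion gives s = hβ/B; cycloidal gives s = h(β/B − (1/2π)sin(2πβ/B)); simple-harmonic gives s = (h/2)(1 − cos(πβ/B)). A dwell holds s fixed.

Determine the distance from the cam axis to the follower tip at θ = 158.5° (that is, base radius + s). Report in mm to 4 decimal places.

seg 1 [0°–56.9°] uniform, h=29: full span → s += 29 → s = 29.0000
seg 2 [56.9°–116.9°] dwell: s stays 29.0000
seg 3 [116.9°–299.7°] uniform, h=14: θ=158.5° here. β=41.6, B=182.8. 14·41.6/182.8 = 3.1860 → s = 32.1860
radial distance = base radius + s = 24 + 32.1860 = 56.1860

56.1860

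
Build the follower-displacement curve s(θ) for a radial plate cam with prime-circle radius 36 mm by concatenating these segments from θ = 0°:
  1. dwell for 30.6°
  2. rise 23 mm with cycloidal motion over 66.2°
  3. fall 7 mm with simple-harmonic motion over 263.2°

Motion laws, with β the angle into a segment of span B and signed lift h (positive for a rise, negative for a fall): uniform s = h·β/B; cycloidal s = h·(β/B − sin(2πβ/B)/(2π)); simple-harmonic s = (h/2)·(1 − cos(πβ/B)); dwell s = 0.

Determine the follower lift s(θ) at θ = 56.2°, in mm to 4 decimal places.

seg 1 [0°–30.6°] dwell: s stays 0.0000
seg 2 [30.6°–96.8°] cycloidal, h=23: θ=56.2° here. β=25.6, B=66.2. 23·(0.3867 − sin(2π·0.3867)/(2π)) = 6.5031 → s = 6.5031

6.5031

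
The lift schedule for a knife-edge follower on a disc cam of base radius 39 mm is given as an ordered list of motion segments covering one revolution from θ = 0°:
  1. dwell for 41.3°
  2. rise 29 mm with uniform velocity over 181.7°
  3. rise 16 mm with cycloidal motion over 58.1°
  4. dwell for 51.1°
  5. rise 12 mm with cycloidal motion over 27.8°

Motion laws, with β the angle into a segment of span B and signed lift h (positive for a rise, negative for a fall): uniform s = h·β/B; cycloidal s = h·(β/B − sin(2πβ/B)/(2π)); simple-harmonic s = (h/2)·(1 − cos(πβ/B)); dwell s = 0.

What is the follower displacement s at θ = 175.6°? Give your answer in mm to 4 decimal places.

seg 1 [0°–41.3°] dwell: s stays 0.0000
seg 2 [41.3°–223°] uniform, h=29: θ=175.6° here. β=134.3, B=181.7. 29·134.3/181.7 = 21.4348 → s = 21.4348

21.4348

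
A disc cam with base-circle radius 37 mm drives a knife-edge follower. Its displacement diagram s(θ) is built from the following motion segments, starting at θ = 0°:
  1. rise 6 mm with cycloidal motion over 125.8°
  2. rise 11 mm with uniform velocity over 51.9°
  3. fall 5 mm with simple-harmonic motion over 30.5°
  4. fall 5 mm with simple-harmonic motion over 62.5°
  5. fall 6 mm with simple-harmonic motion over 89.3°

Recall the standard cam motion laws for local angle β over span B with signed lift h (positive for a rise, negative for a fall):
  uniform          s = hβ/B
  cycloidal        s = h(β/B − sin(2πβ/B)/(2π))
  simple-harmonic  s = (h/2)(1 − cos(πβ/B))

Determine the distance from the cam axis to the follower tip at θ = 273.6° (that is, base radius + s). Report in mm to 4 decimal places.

seg 1 [0°–125.8°] cycloidal, h=6: full span → s += 6 → s = 6.0000
seg 2 [125.8°–177.7°] uniform, h=11: full span → s += 11 → s = 17.0000
seg 3 [177.7°–208.2°] simple-harmonic, h=-5: full span → s += -5 → s = 12.0000
seg 4 [208.2°–270.7°] simple-harmonic, h=-5: full span → s += -5 → s = 7.0000
seg 5 [270.7°–360°] simple-harmonic, h=-6: θ=273.6° here. β=2.9, B=89.3. -6/2·(1 − cos(π·0.0325)) = -0.0156 → s = 6.9844
radial distance = base radius + s = 37 + 6.9844 = 43.9844

43.9844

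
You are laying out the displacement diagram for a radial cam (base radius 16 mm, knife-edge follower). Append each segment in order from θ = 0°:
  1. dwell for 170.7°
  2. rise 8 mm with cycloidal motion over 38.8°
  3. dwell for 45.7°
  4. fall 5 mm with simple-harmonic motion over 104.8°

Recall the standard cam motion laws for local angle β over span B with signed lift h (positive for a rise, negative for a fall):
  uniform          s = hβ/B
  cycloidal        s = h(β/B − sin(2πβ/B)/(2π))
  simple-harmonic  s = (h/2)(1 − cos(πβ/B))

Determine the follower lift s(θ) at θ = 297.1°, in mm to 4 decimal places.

seg 1 [0°–170.7°] dwell: s stays 0.0000
seg 2 [170.7°–209.5°] cycloidal, h=8: full span → s += 8 → s = 8.0000
seg 3 [209.5°–255.2°] dwell: s stays 8.0000
seg 4 [255.2°–360°] simple-harmonic, h=-5: θ=297.1° here. β=41.9, B=104.8. -5/2·(1 − cos(π·0.3998)) = -1.7260 → s = 6.2740

6.2740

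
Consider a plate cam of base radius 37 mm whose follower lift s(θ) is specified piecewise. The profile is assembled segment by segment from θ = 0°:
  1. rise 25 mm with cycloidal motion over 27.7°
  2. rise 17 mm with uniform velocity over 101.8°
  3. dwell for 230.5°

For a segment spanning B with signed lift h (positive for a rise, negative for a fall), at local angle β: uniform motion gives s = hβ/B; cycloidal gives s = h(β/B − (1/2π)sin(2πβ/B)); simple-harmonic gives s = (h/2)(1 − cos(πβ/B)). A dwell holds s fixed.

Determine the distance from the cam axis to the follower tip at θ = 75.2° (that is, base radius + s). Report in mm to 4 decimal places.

seg 1 [0°–27.7°] cycloidal, h=25: full span → s += 25 → s = 25.0000
seg 2 [27.7°–129.5°] uniform, h=17: θ=75.2° here. β=47.5, B=101.8. 17·47.5/101.8 = 7.9322 → s = 32.9322
radial distance = base radius + s = 37 + 32.9322 = 69.9322

69.9322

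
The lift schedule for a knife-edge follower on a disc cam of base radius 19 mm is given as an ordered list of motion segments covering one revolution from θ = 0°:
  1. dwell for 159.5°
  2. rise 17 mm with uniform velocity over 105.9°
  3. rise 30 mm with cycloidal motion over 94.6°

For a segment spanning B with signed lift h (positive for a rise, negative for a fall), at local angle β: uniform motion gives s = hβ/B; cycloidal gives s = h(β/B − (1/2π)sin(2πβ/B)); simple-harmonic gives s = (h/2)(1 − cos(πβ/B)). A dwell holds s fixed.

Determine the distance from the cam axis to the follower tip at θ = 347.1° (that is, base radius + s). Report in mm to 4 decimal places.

seg 1 [0°–159.5°] dwell: s stays 0.0000
seg 2 [159.5°–265.4°] uniform, h=17: full span → s += 17 → s = 17.0000
seg 3 [265.4°–360°] cycloidal, h=30: θ=347.1° here. β=81.7, B=94.6. 30·(0.8636 − sin(2π·0.8636)/(2π)) = 29.5175 → s = 46.5175
radial distance = base radius + s = 19 + 46.5175 = 65.5175

65.5175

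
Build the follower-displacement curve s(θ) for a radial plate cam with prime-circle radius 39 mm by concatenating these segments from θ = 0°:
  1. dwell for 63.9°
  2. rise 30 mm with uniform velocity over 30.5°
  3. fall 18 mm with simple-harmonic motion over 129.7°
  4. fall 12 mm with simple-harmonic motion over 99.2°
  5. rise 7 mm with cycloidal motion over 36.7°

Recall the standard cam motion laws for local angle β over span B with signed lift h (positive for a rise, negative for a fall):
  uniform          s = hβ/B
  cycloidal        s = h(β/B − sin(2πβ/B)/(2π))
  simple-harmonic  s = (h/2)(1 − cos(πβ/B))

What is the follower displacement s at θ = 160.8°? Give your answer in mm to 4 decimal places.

seg 1 [0°–63.9°] dwell: s stays 0.0000
seg 2 [63.9°–94.4°] uniform, h=30: full span → s += 30 → s = 30.0000
seg 3 [94.4°–224.1°] simple-harmonic, h=-18: θ=160.8° here. β=66.4, B=129.7. -18/2·(1 − cos(π·0.5120)) = -9.3378 → s = 20.6622

20.6622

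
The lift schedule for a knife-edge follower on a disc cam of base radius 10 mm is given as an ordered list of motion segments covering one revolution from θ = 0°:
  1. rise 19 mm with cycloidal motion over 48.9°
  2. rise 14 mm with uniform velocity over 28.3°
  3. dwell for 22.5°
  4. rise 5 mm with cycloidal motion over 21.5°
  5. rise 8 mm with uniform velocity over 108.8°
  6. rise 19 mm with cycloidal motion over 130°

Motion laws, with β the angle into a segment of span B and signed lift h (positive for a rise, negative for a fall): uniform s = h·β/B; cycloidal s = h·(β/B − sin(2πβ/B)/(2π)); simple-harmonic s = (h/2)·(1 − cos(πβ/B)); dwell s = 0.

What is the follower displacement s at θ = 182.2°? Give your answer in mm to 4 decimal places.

seg 1 [0°–48.9°] cycloidal, h=19: full span → s += 19 → s = 19.0000
seg 2 [48.9°–77.2°] uniform, h=14: full span → s += 14 → s = 33.0000
seg 3 [77.2°–99.7°] dwell: s stays 33.0000
seg 4 [99.7°–121.2°] cycloidal, h=5: full span → s += 5 → s = 38.0000
seg 5 [121.2°–230°] uniform, h=8: θ=182.2° here. β=61, B=108.8. 8·61/108.8 = 4.4853 → s = 42.4853

42.4853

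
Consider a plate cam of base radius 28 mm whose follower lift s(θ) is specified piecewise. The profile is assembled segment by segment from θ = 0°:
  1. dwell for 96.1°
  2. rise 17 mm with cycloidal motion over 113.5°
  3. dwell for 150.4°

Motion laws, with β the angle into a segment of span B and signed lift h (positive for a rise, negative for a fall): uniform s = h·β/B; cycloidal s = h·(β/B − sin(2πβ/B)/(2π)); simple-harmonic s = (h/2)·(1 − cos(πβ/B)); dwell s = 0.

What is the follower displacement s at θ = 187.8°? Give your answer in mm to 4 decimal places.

seg 1 [0°–96.1°] dwell: s stays 0.0000
seg 2 [96.1°–209.6°] cycloidal, h=17: θ=187.8° here. β=91.7, B=113.5. 17·(0.8079 − sin(2π·0.8079)/(2π)) = 16.2632 → s = 16.2632

16.2632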